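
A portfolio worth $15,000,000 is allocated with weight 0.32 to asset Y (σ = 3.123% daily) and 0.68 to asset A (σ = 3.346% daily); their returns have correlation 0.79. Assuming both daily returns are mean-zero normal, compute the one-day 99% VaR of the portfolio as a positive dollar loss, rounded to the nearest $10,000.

σ_p² = 0.32²·3.123² + 0.68²·3.346² + 2·0.79·0.32·0.68·3.123·3.346 = 9.7683 (%²).
σ_p = √9.7683 = 3.125%.
At 99%, z = 2.326.
VaR = 2.326 × 3.125% = 7.269%; on $15,000,000 that is $1,090,350.

$1,090,000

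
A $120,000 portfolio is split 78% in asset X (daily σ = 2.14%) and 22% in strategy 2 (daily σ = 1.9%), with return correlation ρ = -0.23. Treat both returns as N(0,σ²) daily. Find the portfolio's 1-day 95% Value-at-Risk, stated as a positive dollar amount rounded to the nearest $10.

σ_p² = 0.78²·2.14² + 0.22²·1.9² + 2·-0.23·0.78·0.22·2.14·1.9 = 2.6400 (%²).
σ_p = √2.6400 = 1.625%.
At 95%, z = 1.645.
VaR = 1.645 × 1.625% = 2.673%; on $120,000 that is $3,208.

$3,210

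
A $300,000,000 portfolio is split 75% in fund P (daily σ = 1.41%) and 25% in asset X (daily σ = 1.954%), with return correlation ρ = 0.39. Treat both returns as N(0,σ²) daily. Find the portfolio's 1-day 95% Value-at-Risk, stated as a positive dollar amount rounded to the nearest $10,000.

$6,550,000

σ_p² = 0.75²·1.41² + 0.25²·1.954² + 2·0.39·0.75·0.25·1.41·1.954 = 1.7599 (%²).
σ_p = √1.7599 = 1.327%.
At 95%, z = 1.645.
VaR = 1.645 × 1.327% = 2.183%; on $300,000,000 that is $6,549,000.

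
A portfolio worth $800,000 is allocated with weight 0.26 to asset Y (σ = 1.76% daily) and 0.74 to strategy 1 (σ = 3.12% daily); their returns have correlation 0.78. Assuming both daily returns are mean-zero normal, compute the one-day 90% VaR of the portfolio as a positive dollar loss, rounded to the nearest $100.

$27,500

σ_p² = 0.26²·1.76² + 0.74²·3.12² + 2·0.78·0.26·0.74·1.76·3.12 = 7.1881 (%²).
σ_p = √7.1881 = 2.681%.
At 90%, z = 1.282.
VaR = 1.282 × 2.681% = 3.437%; on $800,000 that is $27,496.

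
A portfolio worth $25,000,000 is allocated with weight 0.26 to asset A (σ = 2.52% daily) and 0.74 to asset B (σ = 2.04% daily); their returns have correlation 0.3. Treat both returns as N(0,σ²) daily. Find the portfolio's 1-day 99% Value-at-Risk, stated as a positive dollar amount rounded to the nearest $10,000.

$1,060,000

σ_p² = 0.26²·2.52² + 0.74²·2.04² + 2·0.3·0.26·0.74·2.52·2.04 = 3.3016 (%²).
σ_p = √3.3016 = 1.817%.
At 99%, z = 2.326.
VaR = 2.326 × 1.817% = 4.226%; on $25,000,000 that is $1,056,500.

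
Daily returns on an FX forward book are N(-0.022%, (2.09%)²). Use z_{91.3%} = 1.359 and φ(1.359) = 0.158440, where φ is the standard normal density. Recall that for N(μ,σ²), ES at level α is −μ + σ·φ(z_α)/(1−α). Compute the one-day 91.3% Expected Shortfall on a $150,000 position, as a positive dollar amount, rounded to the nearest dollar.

Tail multiplier: φ(z)/(1−α) = 0.158440 / 0.087 = 1.821.
ES = −(-0.022%) + 2.09% × 1.821 = 3.828%.
On $150,000: 0.03828 × $150,000 = $5,742.

$5,742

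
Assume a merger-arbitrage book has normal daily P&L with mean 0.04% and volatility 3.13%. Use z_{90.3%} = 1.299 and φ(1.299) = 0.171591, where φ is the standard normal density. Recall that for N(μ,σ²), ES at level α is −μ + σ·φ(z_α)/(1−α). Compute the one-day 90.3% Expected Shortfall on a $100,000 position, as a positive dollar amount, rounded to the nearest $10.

$5,500

Tail multiplier: φ(z)/(1−α) = 0.171591 / 0.097 = 1.769.
ES = −(0.04%) + 3.13% × 1.769 = 5.497%.
On $100,000: 0.05497 × $100,000 = $5,497.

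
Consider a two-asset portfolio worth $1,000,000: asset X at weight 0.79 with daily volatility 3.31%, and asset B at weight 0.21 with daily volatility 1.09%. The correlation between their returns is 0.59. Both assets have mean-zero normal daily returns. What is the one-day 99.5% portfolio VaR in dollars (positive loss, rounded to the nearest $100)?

$71,000

σ_p² = 0.79²·3.31² + 0.21²·1.09² + 2·0.59·0.79·0.21·3.31·1.09 = 7.5964 (%²).
σ_p = √7.5964 = 2.756%.
At 99.5%, z = 2.576.
VaR = 2.576 × 2.756% = 7.099%; on $1,000,000 that is $70,990.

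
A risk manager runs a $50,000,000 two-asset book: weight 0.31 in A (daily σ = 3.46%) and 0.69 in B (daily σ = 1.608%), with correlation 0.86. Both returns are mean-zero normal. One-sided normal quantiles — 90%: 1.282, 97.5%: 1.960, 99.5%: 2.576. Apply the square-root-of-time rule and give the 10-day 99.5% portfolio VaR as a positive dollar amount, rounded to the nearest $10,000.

σ_p = √(0.31²·3.46² + 0.69²·1.608² + 2·0.86·0.31·0.69·3.46·1.608) = 2.104%.
σ_{10d} = 2.104% × √10 = 6.653%.
VaR = 2.576 × 6.653% = 17.138%; on $50,000,000 that is $8,569,000.

$8,570,000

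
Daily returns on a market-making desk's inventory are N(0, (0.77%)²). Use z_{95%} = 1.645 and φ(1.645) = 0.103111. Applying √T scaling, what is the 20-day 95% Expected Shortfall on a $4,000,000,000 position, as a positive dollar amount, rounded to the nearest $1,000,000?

σ_{20d} = 0.77% × √20 = 3.444%.
ES multiplier = φ(z)/(1−α) = 0.103111/0.05 = 2.062.
ES = 3.444% × 2.062 = 7.102%; on $4,000,000,000: $284,080,000.

$284,000,000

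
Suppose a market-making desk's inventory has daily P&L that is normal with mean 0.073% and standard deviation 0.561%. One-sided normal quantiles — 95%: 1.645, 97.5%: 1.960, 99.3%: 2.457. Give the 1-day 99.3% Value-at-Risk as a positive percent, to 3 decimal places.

VaR = −μ + z·σ = −(0.073%) + 2.457 × 0.561% = 1.305%.

1.305%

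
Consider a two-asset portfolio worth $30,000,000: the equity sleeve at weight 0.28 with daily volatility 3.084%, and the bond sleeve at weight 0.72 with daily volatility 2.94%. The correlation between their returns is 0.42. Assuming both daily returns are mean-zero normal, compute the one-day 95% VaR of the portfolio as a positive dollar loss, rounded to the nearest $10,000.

σ_p² = 0.28²·3.084² + 0.72²·2.94² + 2·0.42·0.28·0.72·3.084·2.94 = 6.7619 (%²).
σ_p = √6.7619 = 2.600%.
At 95%, z = 1.645.
VaR = 1.645 × 2.600% = 4.277%; on $30,000,000 that is $1,283,100.

$1,280,000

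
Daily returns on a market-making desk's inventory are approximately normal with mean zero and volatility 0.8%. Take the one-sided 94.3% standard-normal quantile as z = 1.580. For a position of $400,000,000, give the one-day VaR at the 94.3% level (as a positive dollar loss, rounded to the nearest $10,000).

VaR = z·σ = 1.580 × 0.8% = 1.264%.
On $400,000,000: 0.01264 × $400,000,000 = $5,056,000.

$5,060,000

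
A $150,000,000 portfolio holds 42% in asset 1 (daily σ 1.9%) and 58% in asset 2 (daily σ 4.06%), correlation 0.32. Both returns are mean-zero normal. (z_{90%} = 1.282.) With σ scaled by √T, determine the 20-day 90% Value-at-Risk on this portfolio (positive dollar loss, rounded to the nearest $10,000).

σ_p = √(0.42²·1.9² + 0.58²·4.06² + 2·0.32·0.42·0.58·1.9·4.06) = 2.717%.
σ_{20d} = 2.717% × √20 = 12.151%.
VaR = 1.282 × 12.151% = 15.578%; on $150,000,000 that is $23,367,000.

$23,370,000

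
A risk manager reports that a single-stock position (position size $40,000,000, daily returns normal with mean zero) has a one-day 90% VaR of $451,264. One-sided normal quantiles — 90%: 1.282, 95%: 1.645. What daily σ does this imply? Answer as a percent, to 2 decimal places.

VaR as a fraction: $451,264 / $40,000,000 = 1.128%.
σ = VaR / z = 1.128% / 1.282 = 0.880%.

0.88%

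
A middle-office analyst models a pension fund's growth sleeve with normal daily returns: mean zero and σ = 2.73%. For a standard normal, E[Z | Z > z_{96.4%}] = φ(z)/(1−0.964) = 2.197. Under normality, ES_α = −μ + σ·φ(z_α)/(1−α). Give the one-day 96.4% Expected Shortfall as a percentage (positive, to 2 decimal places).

6.00%

ES = 2.73% × 2.197 = 5.998%.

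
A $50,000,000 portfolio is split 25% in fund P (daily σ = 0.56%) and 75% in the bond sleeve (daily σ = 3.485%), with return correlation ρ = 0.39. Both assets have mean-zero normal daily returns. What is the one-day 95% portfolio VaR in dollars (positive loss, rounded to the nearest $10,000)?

$2,200,000

σ_p² = 0.25²·0.56² + 0.75²·3.485² + 2·0.39·0.25·0.75·0.56·3.485 = 7.1367 (%²).
σ_p = √7.1367 = 2.671%.
At 95%, z = 1.645.
VaR = 1.645 × 2.671% = 4.394%; on $50,000,000 that is $2,197,000.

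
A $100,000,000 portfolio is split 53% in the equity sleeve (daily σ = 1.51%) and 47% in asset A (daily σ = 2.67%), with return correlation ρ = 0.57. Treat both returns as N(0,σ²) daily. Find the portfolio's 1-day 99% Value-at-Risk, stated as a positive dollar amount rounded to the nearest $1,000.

σ_p² = 0.53²·1.51² + 0.47²·2.67² + 2·0.57·0.53·0.47·1.51·2.67 = 3.3602 (%²).
σ_p = √3.3602 = 1.833%.
At 99%, z = 2.326.
VaR = 2.326 × 1.833% = 4.264%; on $100,000,000 that is $4,264,000.

$4,264,000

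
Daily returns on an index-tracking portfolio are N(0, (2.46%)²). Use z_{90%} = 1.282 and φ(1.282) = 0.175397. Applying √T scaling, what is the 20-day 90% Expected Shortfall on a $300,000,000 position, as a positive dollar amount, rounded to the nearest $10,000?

$57,890,000

σ_{20d} = 2.46% × √20 = 11.001%.
ES multiplier = φ(z)/(1−α) = 0.175397/0.1 = 1.754.
ES = 11.001% × 1.754 = 19.296%; on $300,000,000: $57,888,000.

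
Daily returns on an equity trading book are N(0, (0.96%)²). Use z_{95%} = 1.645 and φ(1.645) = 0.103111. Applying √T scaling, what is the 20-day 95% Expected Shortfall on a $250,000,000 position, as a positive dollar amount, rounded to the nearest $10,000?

σ_{20d} = 0.96% × √20 = 4.293%.
ES multiplier = φ(z)/(1−α) = 0.103111/0.05 = 2.062.
ES = 4.293% × 2.062 = 8.852%; on $250,000,000: $22,130,000.

$22,130,000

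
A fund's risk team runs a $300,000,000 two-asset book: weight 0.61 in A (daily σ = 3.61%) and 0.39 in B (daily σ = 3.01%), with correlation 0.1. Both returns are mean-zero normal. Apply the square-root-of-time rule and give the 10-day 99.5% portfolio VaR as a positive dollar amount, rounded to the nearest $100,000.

σ_p = √(0.61²·3.61² + 0.39²·3.01² + 2·0.1·0.61·0.39·3.61·3.01) = 2.597%.
σ_{10d} = 2.597% × √10 = 8.212%.
z(99.5%) = 2.576.
VaR = 2.576 × 8.212% = 21.154%; on $300,000,000 that is $63,462,000.

$63,500,000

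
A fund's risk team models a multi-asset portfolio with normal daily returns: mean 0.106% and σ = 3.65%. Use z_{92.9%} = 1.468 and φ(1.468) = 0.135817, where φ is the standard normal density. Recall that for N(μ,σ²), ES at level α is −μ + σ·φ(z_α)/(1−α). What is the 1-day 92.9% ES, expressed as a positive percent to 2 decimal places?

6.88%

Tail multiplier: φ(z)/(1−α) = 0.135817 / 0.071 = 1.913.
ES = −(0.106%) + 3.65% × 1.913 = 6.876%.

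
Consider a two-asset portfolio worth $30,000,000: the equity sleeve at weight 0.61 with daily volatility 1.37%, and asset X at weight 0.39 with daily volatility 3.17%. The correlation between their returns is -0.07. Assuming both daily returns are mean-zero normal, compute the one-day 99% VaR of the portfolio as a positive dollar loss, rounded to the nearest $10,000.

$1,010,000

σ_p² = 0.61²·1.37² + 0.39²·3.17² + 2·-0.07·0.61·0.39·1.37·3.17 = 2.0822 (%²).
σ_p = √2.0822 = 1.443%.
At 99%, z = 2.326.
VaR = 2.326 × 1.443% = 3.356%; on $30,000,000 that is $1,006,800.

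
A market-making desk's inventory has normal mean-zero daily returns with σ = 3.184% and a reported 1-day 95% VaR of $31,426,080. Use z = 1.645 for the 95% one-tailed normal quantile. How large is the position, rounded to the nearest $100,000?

$600,000,000

VaR as a fraction of value: z·σ = 1.645 × 3.184% = 5.23768%.
Position = $31,426,080 / 0.0523768 = $600,000,000.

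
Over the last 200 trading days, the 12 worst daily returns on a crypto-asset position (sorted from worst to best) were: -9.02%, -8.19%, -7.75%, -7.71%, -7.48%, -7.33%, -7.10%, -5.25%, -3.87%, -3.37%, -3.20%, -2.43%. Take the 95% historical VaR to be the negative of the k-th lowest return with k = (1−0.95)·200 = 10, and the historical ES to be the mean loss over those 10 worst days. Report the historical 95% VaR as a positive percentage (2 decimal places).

k = 10; the 10th lowest return is -3.37%, so VaR = 3.37%.

3.37%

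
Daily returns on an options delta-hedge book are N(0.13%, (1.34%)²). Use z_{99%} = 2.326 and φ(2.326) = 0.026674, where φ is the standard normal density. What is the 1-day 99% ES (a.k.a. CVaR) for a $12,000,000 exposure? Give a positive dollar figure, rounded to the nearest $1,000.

Tail multiplier: φ(z)/(1−α) = 0.026674 / 0.01 = 2.667.
ES = −(0.13%) + 1.34% × 2.667 = 3.444%.
On $12,000,000: 0.03444 × $12,000,000 = $413,280.

$413,000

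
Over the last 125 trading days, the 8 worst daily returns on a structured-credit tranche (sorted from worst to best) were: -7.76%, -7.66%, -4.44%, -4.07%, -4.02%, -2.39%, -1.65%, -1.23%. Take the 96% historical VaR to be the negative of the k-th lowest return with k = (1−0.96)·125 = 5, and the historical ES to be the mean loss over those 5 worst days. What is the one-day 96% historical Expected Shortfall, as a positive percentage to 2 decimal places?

5.59%

The 5 worst returns sum to -27.95%.
ES = −(-27.95%) / 5 = 5.59%.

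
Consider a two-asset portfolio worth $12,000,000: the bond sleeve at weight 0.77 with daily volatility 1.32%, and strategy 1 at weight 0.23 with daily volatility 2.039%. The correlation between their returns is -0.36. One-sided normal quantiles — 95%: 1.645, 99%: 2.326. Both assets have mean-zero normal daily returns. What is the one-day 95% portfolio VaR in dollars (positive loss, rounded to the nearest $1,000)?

σ_p² = 0.77²·1.32² + 0.23²·2.039² + 2·-0.36·0.77·0.23·1.32·2.039 = 0.9098 (%²).
σ_p = √0.9098 = 0.954%.
VaR = 1.645 × 0.954% = 1.569%; on $12,000,000 that is $188,280.

$188,000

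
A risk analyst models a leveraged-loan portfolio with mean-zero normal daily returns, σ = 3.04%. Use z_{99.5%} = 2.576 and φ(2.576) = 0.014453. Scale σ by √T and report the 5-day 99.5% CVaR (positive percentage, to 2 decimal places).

σ_{5d} = 3.04% × √5 = 6.798%.
ES multiplier = φ(z)/(1−α) = 0.014453/0.005 = 2.891.
ES = 6.798% × 2.891 = 19.653%.

19.65%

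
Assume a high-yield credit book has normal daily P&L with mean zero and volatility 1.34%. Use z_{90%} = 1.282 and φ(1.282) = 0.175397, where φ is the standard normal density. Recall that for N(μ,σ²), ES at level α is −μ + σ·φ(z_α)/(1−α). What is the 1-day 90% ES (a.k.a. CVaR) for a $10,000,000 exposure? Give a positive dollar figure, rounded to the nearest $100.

Tail multiplier: φ(z)/(1−α) = 0.175397 / 0.1 = 1.754.
ES = 1.34% × 1.754 = 2.350%.
On $10,000,000: 0.02350 × $10,000,000 = $235,000.

$235,000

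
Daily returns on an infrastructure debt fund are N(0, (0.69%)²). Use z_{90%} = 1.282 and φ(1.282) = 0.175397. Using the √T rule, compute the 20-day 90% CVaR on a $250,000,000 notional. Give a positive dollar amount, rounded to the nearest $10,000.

$13,530,000

σ_{20d} = 0.69% × √20 = 3.086%.
ES multiplier = φ(z)/(1−α) = 0.175397/0.1 = 1.754.
ES = 3.086% × 1.754 = 5.413%; on $250,000,000: $13,532,500.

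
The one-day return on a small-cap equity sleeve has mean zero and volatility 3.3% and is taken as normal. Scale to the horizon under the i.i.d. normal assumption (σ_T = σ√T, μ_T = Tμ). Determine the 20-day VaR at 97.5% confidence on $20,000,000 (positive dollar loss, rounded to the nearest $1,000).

$5,785,000

At 97.5%, z = 1.960.
σ_{20d} = 3.3% × √20 = 14.758%.
VaR = 1.960 × 14.758% = 28.926%.
On $20,000,000: 0.28926 × $20,000,000 = $5,785,200.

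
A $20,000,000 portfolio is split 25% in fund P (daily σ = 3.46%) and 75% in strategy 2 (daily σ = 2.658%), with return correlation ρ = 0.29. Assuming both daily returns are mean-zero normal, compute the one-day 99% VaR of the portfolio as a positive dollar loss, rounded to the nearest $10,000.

σ_p² = 0.25²·3.46² + 0.75²·2.658² + 2·0.29·0.25·0.75·3.46·2.658 = 5.7224 (%²).
σ_p = √5.7224 = 2.392%.
At 99%, z = 2.326.
VaR = 2.326 × 2.392% = 5.564%; on $20,000,000 that is $1,112,800.

$1,110,000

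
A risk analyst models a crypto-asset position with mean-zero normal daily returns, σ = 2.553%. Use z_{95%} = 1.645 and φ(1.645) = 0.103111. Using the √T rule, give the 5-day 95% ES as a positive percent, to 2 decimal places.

11.77%

σ_{5d} = 2.553% × √5 = 5.709%.
ES multiplier = φ(z)/(1−α) = 0.103111/0.05 = 2.062.
ES = 5.709% × 2.062 = 11.772%.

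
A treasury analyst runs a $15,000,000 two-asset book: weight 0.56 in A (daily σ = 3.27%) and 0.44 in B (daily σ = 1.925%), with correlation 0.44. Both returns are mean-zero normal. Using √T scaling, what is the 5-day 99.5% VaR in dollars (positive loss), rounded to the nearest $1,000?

$2,014,000

σ_p = √(0.56²·3.27² + 0.44²·1.925² + 2·0.44·0.56·0.44·3.27·1.925) = 2.331%.
σ_{5d} = 2.331% × √5 = 5.212%.
z(99.5%) = 2.576.
VaR = 2.576 × 5.212% = 13.426%; on $15,000,000 that is $2,013,900.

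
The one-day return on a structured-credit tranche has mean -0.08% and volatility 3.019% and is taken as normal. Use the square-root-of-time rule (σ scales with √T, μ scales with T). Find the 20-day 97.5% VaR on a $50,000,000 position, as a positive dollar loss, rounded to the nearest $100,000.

$14,000,000

At 97.5%, z = 1.960.
σ_{20d} = 3.019% × √20 = 13.501%; μ_{20d} = 20 × -0.08% = -1.600%.
VaR = −(-1.600%) + 1.960 × 13.501% = 28.062%.
On $50,000,000: 0.28062 × $50,000,000 = $14,031,000.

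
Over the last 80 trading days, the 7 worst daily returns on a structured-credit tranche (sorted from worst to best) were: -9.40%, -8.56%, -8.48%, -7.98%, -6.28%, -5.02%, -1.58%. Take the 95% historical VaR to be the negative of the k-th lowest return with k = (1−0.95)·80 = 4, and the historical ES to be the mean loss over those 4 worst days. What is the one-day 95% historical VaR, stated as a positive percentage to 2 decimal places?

k = 4; the 4th lowest return is -7.98%, so VaR = 7.98%.

7.98%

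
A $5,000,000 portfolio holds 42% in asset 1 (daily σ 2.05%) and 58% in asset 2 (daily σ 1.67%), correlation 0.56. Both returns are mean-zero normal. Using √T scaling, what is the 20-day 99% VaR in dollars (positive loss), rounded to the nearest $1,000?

σ_p = √(0.42²·2.05² + 0.58²·1.67² + 2·0.56·0.42·0.58·2.05·1.67) = 1.617%.
σ_{20d} = 1.617% × √20 = 7.231%.
z(99%) = 2.326.
VaR = 2.326 × 7.231% = 16.819%; on $5,000,000 that is $840,950.

$841,000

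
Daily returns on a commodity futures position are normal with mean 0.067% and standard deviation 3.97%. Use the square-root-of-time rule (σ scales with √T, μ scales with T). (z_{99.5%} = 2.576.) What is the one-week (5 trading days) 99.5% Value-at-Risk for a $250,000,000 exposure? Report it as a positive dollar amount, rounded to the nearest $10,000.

$56,330,000

σ_{5d} = 3.97% × √5 = 8.877%; μ_{5d} = 5 × 0.067% = 0.335%.
VaR = −(0.335%) + 2.576 × 8.877% = 22.532%.
On $250,000,000: 0.22532 × $250,000,000 = $56,330,000.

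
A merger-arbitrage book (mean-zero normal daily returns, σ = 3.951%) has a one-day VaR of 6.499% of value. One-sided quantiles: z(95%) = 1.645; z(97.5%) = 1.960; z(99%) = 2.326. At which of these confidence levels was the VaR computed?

95%

Implied z = VaR/σ = 6.499 / 3.951 = 1.645.
This matches z(95%) = 1.645.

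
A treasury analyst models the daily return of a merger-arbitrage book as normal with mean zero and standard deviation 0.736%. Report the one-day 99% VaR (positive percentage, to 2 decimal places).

1.71%

At 99% one-sided, z = 2.326.
VaR = z·σ = 2.326 × 0.736% = 1.712%.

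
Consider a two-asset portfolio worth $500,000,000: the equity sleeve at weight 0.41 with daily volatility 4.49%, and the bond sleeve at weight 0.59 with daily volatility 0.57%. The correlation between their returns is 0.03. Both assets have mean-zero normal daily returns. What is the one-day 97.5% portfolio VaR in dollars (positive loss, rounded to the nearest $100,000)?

σ_p² = 0.41²·4.49² + 0.59²·0.57² + 2·0.03·0.41·0.59·4.49·0.57 = 3.5392 (%²).
σ_p = √3.5392 = 1.881%.
At 97.5%, z = 1.960.
VaR = 1.960 × 1.881% = 3.687%; on $500,000,000 that is $18,435,000.

$18,400,000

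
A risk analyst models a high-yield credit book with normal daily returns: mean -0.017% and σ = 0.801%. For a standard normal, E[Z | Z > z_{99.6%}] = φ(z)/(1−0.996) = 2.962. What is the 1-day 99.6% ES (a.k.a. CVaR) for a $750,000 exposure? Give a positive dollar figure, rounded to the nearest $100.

$17,900

ES = −(-0.017%) + 0.801% × 2.962 = 2.390%.
On $750,000: 0.02390 × $750,000 = $17,925.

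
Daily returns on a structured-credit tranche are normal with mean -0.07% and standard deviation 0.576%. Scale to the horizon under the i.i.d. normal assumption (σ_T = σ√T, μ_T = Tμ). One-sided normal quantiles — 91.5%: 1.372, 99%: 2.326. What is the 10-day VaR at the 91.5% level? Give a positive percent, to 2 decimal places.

σ_{10d} = 0.576% × √10 = 1.821%; μ_{10d} = 10 × -0.07% = -0.700%.
VaR = −(-0.700%) + 1.372 × 1.821% = 3.198%.

3.20%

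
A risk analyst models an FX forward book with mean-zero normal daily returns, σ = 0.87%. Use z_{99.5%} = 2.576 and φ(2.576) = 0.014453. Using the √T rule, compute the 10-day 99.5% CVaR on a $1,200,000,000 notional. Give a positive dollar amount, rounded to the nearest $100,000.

σ_{10d} = 0.87% × √10 = 2.751%.
ES multiplier = φ(z)/(1−α) = 0.014453/0.005 = 2.891.
ES = 2.751% × 2.891 = 7.953%; on $1,200,000,000: $95,436,000.

$95,400,000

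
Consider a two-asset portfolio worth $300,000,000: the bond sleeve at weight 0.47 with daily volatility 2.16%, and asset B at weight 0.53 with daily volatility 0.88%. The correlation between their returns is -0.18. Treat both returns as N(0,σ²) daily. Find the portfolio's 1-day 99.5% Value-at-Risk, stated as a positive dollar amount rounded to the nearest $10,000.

$8,020,000

σ_p² = 0.47²·2.16² + 0.53²·0.88² + 2·-0.18·0.47·0.53·2.16·0.88 = 1.0777 (%²).
σ_p = √1.0777 = 1.038%.
At 99.5%, z = 2.576.
VaR = 2.576 × 1.038% = 2.674%; on $300,000,000 that is $8,022,000.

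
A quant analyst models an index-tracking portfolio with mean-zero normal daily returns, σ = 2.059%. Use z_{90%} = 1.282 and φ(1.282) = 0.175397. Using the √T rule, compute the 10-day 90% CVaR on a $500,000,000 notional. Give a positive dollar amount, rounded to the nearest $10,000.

$57,100,000

σ_{10d} = 2.059% × √10 = 6.511%.
ES multiplier = φ(z)/(1−α) = 0.175397/0.1 = 1.754.
ES = 6.511% × 1.754 = 11.420%; on $500,000,000: $57,100,000.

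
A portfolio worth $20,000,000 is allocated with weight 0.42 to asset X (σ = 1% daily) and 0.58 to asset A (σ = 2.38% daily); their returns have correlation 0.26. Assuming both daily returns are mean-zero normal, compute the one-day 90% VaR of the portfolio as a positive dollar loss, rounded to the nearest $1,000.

σ_p² = 0.42²·1² + 0.58²·2.38² + 2·0.26·0.42·0.58·1·2.38 = 2.3834 (%²).
σ_p = √2.3834 = 1.544%.
At 90%, z = 1.282.
VaR = 1.282 × 1.544% = 1.979%; on $20,000,000 that is $395,800.

$396,000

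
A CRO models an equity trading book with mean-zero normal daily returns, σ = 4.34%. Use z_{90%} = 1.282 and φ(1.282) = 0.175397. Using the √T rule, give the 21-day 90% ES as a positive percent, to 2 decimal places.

34.88%

σ_{21d} = 4.34% × √21 = 19.888%.
ES multiplier = φ(z)/(1−α) = 0.175397/0.1 = 1.754.
ES = 19.888% × 1.754 = 34.884%.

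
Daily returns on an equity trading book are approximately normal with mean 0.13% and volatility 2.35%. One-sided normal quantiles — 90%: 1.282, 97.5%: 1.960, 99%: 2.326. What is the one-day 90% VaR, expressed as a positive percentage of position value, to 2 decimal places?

2.88%

VaR = −μ + z·σ = −(0.13%) + 1.282 × 2.35% = 2.883%.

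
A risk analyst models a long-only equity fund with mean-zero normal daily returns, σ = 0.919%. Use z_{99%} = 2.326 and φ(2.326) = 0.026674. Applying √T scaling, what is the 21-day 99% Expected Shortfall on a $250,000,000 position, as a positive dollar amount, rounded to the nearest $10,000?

$28,080,000

σ_{21d} = 0.919% × √21 = 4.211%.
ES multiplier = φ(z)/(1−α) = 0.026674/0.01 = 2.667.
ES = 4.211% × 2.667 = 11.231%; on $250,000,000: $28,077,500.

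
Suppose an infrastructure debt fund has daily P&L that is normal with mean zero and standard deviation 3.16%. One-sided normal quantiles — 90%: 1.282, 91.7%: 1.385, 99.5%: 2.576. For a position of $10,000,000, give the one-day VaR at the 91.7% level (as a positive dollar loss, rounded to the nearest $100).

VaR = z·σ = 1.385 × 3.16% = 4.377%.
On $10,000,000: 0.04377 × $10,000,000 = $437,700.

$437,700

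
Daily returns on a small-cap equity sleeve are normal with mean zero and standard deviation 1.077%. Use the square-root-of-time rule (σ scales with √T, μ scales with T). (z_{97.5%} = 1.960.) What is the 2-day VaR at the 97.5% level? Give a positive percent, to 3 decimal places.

σ_{2d} = 1.077% × √2 = 1.523%.
VaR = 1.960 × 1.523% = 2.985%.

2.985%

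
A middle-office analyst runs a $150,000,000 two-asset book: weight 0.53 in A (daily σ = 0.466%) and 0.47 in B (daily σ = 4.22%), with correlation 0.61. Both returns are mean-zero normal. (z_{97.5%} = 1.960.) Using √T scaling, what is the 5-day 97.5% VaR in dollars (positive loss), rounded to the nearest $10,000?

$14,090,000

σ_p = √(0.53²·0.466² + 0.47²·4.22² + 2·0.61·0.53·0.47·0.466·4.22) = 2.143%.
σ_{5d} = 2.143% × √5 = 4.792%.
VaR = 1.960 × 4.792% = 9.392%; on $150,000,000 that is $14,088,000.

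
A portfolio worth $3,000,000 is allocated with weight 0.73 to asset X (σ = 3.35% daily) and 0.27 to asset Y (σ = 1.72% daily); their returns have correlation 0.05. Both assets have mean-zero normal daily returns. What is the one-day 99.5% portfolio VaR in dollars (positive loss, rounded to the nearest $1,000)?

σ_p² = 0.73²·3.35² + 0.27²·1.72² + 2·0.05·0.73·0.27·3.35·1.72 = 6.3097 (%²).
σ_p = √6.3097 = 2.512%.
At 99.5%, z = 2.576.
VaR = 2.576 × 2.512% = 6.471%; on $3,000,000 that is $194,130.

$194,000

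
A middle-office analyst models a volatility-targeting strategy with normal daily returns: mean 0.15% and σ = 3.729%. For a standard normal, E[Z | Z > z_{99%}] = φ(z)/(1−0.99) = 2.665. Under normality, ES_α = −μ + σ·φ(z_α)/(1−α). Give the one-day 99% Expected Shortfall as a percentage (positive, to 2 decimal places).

ES = −(0.15%) + 3.729% × 2.665 = 9.788%.

9.79%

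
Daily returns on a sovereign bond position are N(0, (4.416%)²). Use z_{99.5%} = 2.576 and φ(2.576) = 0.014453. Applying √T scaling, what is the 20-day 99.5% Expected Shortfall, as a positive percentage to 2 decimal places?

57.09%

σ_{20d} = 4.416% × √20 = 19.749%.
ES multiplier = φ(z)/(1−α) = 0.014453/0.005 = 2.891.
ES = 19.749% × 2.891 = 57.094%.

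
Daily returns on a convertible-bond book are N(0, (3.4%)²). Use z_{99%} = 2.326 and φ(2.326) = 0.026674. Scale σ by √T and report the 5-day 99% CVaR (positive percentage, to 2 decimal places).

20.28%

σ_{5d} = 3.4% × √5 = 7.603%.
ES multiplier = φ(z)/(1−α) = 0.026674/0.01 = 2.667.
ES = 7.603% × 2.667 = 20.277%.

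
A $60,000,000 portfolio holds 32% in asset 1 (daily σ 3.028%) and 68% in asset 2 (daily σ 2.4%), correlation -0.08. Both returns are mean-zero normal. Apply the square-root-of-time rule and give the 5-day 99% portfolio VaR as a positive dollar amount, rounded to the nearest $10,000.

σ_p = √(0.32²·3.028² + 0.68²·2.4² + 2·-0.08·0.32·0.68·3.028·2.4) = 1.830%.
σ_{5d} = 1.830% × √5 = 4.092%.
z(99%) = 2.326.
VaR = 2.326 × 4.092% = 9.518%; on $60,000,000 that is $5,710,800.

$5,710,000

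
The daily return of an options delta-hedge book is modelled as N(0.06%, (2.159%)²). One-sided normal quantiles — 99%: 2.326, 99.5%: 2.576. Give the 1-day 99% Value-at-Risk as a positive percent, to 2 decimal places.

4.96%

VaR = −μ + z·σ = −(0.06%) + 2.326 × 2.159% = 4.962%.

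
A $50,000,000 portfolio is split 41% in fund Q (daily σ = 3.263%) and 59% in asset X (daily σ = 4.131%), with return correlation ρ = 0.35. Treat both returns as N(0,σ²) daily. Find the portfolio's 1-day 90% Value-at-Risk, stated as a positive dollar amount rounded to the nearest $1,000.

σ_p² = 0.41²·3.263² + 0.59²·4.131² + 2·0.35·0.41·0.59·3.263·4.131 = 10.0126 (%²).
σ_p = √10.0126 = 3.164%.
At 90%, z = 1.282.
VaR = 1.282 × 3.164% = 4.056%; on $50,000,000 that is $2,028,000.

$2,028,000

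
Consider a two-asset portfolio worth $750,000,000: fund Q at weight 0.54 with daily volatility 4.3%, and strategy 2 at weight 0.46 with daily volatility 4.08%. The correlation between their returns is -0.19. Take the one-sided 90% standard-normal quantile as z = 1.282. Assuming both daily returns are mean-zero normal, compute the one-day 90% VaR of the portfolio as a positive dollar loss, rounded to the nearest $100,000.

$25,900,000

σ_p² = 0.54²·4.3² + 0.46²·4.08² + 2·-0.19·0.54·0.46·4.3·4.08 = 7.2580 (%²).
σ_p = √7.2580 = 2.694%.
VaR = 1.282 × 2.694% = 3.454%; on $750,000,000 that is $25,905,000.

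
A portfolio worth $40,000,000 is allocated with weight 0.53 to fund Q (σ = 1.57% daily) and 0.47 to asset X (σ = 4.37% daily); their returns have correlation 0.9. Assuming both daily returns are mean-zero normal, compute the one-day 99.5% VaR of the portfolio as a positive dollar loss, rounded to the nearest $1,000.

σ_p² = 0.53²·1.57² + 0.47²·4.37² + 2·0.9·0.53·0.47·1.57·4.37 = 7.9872 (%²).
σ_p = √7.9872 = 2.826%.
At 99.5%, z = 2.576.
VaR = 2.576 × 2.826% = 7.280%; on $40,000,000 that is $2,912,000.

$2,912,000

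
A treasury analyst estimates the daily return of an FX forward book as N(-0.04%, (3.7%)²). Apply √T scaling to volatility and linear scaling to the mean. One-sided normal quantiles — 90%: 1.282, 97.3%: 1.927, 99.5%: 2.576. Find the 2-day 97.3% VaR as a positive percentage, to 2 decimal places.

10.16%

σ_{2d} = 3.7% × √2 = 5.233%; μ_{2d} = 2 × -0.04% = -0.080%.
VaR = −(-0.080%) + 1.927 × 5.233% = 10.164%.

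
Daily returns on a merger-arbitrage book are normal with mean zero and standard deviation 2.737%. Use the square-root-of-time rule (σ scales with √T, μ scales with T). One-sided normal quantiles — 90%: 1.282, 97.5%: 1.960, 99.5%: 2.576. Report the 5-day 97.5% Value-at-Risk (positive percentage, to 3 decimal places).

σ_{5d} = 2.737% × √5 = 6.120%.
VaR = 1.960 × 6.120% = 11.995%.

11.995%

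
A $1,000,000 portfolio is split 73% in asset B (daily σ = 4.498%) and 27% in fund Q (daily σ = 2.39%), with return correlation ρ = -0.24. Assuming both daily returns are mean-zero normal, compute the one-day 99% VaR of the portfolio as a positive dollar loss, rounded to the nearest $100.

$74,200

σ_p² = 0.73²·4.498² + 0.27²·2.39² + 2·-0.24·0.73·0.27·4.498·2.39 = 10.1810 (%²).
σ_p = √10.1810 = 3.191%.
At 99%, z = 2.326.
VaR = 2.326 × 3.191% = 7.422%; on $1,000,000 that is $74,220.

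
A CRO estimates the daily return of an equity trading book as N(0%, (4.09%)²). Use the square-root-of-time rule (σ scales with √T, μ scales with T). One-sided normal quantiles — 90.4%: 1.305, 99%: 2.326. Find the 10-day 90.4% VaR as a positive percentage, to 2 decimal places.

16.88%

σ_{10d} = 4.09% × √10 = 12.934%.
VaR = 1.305 × 12.934% = 16.879%.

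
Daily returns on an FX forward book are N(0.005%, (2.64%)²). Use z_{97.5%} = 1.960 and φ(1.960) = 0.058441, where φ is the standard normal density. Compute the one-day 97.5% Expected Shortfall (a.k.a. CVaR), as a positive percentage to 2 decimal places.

6.17%

Tail multiplier: φ(z)/(1−α) = 0.058441 / 0.025 = 2.338.
ES = −(0.005%) + 2.64% × 2.338 = 6.167%.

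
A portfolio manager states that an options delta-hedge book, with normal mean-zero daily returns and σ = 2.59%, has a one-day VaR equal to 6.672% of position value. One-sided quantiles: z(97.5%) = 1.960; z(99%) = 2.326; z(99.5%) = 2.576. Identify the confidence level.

99.5%

Implied z = VaR/σ = 6.672 / 2.59 = 2.576.
This matches z(99.5%) = 2.576.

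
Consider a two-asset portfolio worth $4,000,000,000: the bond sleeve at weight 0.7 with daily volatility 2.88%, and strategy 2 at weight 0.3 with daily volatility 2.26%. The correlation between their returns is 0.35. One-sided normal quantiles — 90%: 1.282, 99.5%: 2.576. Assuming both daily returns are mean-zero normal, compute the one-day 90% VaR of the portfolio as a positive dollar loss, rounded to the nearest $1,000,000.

$120,000,000

σ_p² = 0.7²·2.88² + 0.3²·2.26² + 2·0.35·0.7·0.3·2.88·2.26 = 5.4807 (%²).
σ_p = √5.4807 = 2.341%.
VaR = 1.282 × 2.341% = 3.001%; on $4,000,000,000 that is $120,040,000.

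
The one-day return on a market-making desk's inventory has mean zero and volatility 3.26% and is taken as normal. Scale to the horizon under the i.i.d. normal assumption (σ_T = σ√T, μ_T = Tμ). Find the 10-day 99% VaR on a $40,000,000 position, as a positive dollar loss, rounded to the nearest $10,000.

At 99%, z = 2.326.
σ_{10d} = 3.26% × √10 = 10.309%.
VaR = 2.326 × 10.309% = 23.979%.
On $40,000,000: 0.23979 × $40,000,000 = $9,591,600.

$9,590,000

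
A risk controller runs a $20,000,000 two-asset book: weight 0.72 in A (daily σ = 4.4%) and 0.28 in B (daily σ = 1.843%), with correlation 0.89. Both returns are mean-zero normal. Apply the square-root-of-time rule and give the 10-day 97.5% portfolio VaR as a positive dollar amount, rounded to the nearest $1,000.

$4,506,000

σ_p = √(0.72²·4.4² + 0.28²·1.843² + 2·0.89·0.72·0.28·4.4·1.843) = 3.635%.
σ_{10d} = 3.635% × √10 = 11.495%.
z(97.5%) = 1.960.
VaR = 1.960 × 11.495% = 22.530%; on $20,000,000 that is $4,506,000.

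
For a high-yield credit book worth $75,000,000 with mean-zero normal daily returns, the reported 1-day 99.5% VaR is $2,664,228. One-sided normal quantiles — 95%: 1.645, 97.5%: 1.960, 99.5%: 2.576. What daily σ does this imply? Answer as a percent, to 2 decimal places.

1.38%

VaR as a fraction: $2,664,228 / $75,000,000 = 3.552%.
σ = VaR / z = 3.552% / 2.576 = 1.379%.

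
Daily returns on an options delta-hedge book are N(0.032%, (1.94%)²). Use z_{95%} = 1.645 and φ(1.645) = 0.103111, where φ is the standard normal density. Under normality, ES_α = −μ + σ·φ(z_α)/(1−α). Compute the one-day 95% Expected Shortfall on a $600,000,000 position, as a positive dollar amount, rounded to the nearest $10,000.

Tail multiplier: φ(z)/(1−α) = 0.103111 / 0.05 = 2.062.
ES = −(0.032%) + 1.94% × 2.062 = 3.968%.
On $600,000,000: 0.03968 × $600,000,000 = $23,808,000.

$23,810,000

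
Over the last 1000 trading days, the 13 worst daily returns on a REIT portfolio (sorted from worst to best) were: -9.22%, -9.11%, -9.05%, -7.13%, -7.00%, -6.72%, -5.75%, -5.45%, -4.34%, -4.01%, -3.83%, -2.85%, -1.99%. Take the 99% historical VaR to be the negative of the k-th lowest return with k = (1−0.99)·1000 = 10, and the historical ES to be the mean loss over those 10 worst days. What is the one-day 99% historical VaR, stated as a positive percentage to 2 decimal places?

k = 10; the 10th lowest return is -4.01%, so VaR = 4.01%.

4.01%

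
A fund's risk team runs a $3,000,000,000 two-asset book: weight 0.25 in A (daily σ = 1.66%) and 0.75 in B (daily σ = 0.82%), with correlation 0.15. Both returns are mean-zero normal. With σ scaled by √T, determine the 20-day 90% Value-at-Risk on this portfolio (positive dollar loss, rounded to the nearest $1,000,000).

$136,000,000

σ_p = √(0.25²·1.66² + 0.75²·0.82² + 2·0.15·0.25·0.75·1.66·0.82) = 0.792%.
σ_{20d} = 0.792% × √20 = 3.542%.
z(90%) = 1.282.
VaR = 1.282 × 3.542% = 4.541%; on $3,000,000,000 that is $136,230,000.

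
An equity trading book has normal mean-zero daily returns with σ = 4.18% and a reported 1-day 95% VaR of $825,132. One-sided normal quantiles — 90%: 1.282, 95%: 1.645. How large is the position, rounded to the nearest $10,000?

$12,000,000

VaR as a fraction of value: z·σ = 1.645 × 4.18% = 6.8761%.
Position = $825,132 / 0.068761 = $12,000,000.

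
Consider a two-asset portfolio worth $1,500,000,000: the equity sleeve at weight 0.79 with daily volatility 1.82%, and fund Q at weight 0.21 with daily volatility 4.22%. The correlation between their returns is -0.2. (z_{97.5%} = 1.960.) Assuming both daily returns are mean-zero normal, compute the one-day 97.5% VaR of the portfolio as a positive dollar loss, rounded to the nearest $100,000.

σ_p² = 0.79²·1.82² + 0.21²·4.22² + 2·-0.2·0.79·0.21·1.82·4.22 = 2.3429 (%²).
σ_p = √2.3429 = 1.531%.
VaR = 1.960 × 1.531% = 3.001%; on $1,500,000,000 that is $45,015,000.

$45,000,000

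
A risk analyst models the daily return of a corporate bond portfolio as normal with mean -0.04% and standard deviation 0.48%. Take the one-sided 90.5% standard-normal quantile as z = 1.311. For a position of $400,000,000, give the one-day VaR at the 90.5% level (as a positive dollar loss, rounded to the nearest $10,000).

$2,680,000

VaR = −μ + z·σ = −(-0.04%) + 1.311 × 0.48% = 0.669%.
On $400,000,000: 0.00669 × $400,000,000 = $2,676,000.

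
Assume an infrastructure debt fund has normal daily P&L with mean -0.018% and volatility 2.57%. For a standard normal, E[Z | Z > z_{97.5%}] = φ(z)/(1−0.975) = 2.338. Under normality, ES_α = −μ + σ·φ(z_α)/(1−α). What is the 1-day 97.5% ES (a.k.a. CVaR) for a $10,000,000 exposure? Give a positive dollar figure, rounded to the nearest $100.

$602,700

ES = −(-0.018%) + 2.57% × 2.338 = 6.027%.
On $10,000,000: 0.06027 × $10,000,000 = $602,700.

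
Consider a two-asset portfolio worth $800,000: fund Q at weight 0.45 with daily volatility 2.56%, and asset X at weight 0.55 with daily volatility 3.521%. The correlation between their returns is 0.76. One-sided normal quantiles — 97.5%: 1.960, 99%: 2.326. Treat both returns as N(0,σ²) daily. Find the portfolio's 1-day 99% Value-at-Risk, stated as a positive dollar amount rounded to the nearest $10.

σ_p² = 0.45²·2.56² + 0.55²·3.521² + 2·0.76·0.45·0.55·2.56·3.521 = 8.4683 (%²).
σ_p = √8.4683 = 2.910%.
VaR = 2.326 × 2.910% = 6.769%; on $800,000 that is $54,152.

$54,150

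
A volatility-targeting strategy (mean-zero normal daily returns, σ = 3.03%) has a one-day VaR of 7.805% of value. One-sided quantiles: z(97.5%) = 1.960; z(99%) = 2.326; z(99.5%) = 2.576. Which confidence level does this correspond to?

Implied z = VaR/σ = 7.805 / 3.03 = 2.576.
This matches z(99.5%) = 2.576.

99.5%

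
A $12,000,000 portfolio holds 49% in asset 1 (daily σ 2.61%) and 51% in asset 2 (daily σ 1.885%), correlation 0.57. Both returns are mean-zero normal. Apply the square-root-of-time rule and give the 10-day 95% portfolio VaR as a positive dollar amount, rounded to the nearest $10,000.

σ_p = √(0.49²·2.61² + 0.51²·1.885² + 2·0.57·0.49·0.51·2.61·1.885) = 1.990%.
σ_{10d} = 1.990% × √10 = 6.293%.
z(95%) = 1.645.
VaR = 1.645 × 6.293% = 10.352%; on $12,000,000 that is $1,242,240.

$1,240,000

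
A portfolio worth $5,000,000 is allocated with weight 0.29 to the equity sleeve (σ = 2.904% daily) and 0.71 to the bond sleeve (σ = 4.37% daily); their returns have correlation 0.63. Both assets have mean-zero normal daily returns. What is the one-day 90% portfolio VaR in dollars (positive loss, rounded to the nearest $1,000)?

$237,000

σ_p² = 0.29²·2.904² + 0.71²·4.37² + 2·0.63·0.29·0.71·2.904·4.37 = 13.6283 (%²).
σ_p = √13.6283 = 3.692%.
At 90%, z = 1.282.
VaR = 1.282 × 3.692% = 4.733%; on $5,000,000 that is $236,650.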